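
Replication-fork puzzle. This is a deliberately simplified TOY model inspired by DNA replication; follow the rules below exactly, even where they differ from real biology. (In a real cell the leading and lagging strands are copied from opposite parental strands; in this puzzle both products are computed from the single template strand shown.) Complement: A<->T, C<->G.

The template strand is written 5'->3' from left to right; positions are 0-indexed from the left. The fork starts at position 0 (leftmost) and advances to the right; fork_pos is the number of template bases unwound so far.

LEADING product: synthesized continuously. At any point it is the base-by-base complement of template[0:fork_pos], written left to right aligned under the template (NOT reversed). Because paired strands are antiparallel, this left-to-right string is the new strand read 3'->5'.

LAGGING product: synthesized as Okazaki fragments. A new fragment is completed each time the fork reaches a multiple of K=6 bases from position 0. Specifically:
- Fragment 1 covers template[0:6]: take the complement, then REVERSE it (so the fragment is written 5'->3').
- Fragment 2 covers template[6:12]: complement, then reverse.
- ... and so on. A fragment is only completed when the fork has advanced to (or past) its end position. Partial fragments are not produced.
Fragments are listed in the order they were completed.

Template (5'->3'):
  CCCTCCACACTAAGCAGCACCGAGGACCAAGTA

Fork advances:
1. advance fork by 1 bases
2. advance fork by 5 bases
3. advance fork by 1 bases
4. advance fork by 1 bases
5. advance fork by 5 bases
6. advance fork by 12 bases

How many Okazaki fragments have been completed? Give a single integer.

Answer: 4

Derivation:
Step 1: advance 1 -> fork_pos = 0 + 1 = 1. Next multiple of 6 is 6 (not reached); still 0 fragment(s).
Step 2: advance 5 -> fork_pos = 1 + 5 = 6. Reached multiple(s) of 6: 6 -> fragment 1 completed (1 total).
Step 3: advance 1 -> fork_pos = 6 + 1 = 7. Next multiple of 6 is 12 (not reached); still 1 fragment(s).
Step 4: advance 1 -> fork_pos = 7 + 1 = 8. Next multiple of 6 is 12 (not reached); still 1 fragment(s).
Step 5: advance 5 -> fork_pos = 8 + 5 = 13. Reached multiple(s) of 6: 12 -> fragment 2 completed (2 total).
Step 6: advance 12 -> fork_pos = 13 + 12 = 25. Reached multiple(s) of 6: 18, 24 -> fragments 3-4 completed (4 total).
Check: final fork_pos = 25; the multiples of 6 that are <= 25 are 6..24 -> 25 // 6 = 4 completed fragment(s).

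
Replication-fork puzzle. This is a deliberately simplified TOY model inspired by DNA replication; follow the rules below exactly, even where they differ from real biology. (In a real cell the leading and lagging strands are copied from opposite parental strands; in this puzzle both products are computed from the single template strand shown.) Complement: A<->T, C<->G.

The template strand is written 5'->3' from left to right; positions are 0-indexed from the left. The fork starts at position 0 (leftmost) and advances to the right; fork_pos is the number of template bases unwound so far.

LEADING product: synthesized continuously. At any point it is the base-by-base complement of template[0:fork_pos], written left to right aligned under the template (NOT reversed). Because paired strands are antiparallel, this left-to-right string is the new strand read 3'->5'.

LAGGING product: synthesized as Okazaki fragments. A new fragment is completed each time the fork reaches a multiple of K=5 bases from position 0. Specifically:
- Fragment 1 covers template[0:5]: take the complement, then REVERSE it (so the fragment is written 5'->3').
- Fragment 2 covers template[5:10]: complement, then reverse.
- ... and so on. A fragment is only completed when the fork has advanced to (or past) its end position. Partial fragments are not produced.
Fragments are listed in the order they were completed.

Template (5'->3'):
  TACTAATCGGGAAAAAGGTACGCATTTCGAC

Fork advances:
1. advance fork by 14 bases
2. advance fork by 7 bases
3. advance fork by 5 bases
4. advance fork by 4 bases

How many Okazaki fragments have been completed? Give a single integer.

Step 1: advance 14 -> fork_pos = 0 + 14 = 14. Reached multiple(s) of 5: 5, 10 -> fragments 1-2 completed (2 total).
Step 2: advance 7 -> fork_pos = 14 + 7 = 21. Reached multiple(s) of 5: 15, 20 -> fragments 3-4 completed (4 total).
Step 3: advance 5 -> fork_pos = 21 + 5 = 26. Reached multiple(s) of 5: 25 -> fragment 5 completed (5 total).
Step 4: advance 4 -> fork_pos = 26 + 4 = 30. Reached multiple(s) of 5: 30 -> fragment 6 completed (6 total).
Check: final fork_pos = 30; the multiples of 5 that are <= 30 are 5..30 -> 30 // 5 = 6 completed fragment(s).

Answer: 6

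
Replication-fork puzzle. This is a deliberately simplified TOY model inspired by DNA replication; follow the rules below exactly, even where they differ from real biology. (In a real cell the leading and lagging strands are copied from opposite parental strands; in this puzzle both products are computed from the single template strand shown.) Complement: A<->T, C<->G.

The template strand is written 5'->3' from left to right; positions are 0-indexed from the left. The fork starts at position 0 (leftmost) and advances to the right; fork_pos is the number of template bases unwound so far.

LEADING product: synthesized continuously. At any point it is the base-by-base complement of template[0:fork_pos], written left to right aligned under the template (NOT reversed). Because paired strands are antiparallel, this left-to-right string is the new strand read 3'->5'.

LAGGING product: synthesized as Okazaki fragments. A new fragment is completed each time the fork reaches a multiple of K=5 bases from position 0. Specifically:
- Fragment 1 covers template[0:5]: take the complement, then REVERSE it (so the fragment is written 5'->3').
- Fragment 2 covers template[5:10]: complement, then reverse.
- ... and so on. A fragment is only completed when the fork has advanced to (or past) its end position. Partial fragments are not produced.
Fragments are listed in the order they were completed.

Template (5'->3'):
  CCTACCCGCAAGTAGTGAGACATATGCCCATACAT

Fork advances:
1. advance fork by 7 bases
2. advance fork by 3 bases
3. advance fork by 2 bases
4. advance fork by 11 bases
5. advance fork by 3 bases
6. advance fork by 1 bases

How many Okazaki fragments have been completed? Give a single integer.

Step 1: advance 7 -> fork_pos = 0 + 7 = 7. Reached multiple(s) of 5: 5 -> fragment 1 completed (1 total).
Step 2: advance 3 -> fork_pos = 7 + 3 = 10. Reached multiple(s) of 5: 10 -> fragment 2 completed (2 total).
Step 3: advance 2 -> fork_pos = 10 + 2 = 12. Next multiple of 5 is 15 (not reached); still 2 fragment(s).
Step 4: advance 11 -> fork_pos = 12 + 11 = 23. Reached multiple(s) of 5: 15, 20 -> fragments 3-4 completed (4 total).
Step 5: advance 3 -> fork_pos = 23 + 3 = 26. Reached multiple(s) of 5: 25 -> fragment 5 completed (5 total).
Step 6: advance 1 -> fork_pos = 26 + 1 = 27. Next multiple of 5 is 30 (not reached); still 5 fragment(s).
Check: final fork_pos = 27; the multiples of 5 that are <= 27 are 5..25 -> 27 // 5 = 5 completed fragment(s).

Answer: 5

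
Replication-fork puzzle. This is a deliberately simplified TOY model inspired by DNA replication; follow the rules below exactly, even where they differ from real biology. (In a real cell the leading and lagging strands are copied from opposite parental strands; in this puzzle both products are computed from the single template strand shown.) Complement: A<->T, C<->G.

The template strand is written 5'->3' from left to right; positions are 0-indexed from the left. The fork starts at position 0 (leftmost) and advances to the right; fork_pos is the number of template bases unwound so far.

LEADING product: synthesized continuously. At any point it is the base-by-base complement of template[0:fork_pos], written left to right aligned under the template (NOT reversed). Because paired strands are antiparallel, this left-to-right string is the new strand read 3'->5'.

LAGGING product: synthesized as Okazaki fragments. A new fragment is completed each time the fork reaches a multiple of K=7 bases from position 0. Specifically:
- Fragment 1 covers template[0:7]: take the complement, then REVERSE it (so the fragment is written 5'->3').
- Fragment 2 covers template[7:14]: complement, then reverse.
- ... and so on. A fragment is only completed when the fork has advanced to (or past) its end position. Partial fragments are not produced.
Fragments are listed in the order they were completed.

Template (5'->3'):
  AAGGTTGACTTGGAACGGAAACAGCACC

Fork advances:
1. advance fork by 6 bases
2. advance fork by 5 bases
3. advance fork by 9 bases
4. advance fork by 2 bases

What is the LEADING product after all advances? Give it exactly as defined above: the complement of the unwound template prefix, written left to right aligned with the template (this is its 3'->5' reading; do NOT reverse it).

Answer: TTCCAACTGAACCTTGCCTTTG

Derivation:
Step 1: advance 6 -> fork_pos = 0 + 6 = 6.
Step 2: advance 5 -> fork_pos = 6 + 5 = 11.
Step 3: advance 9 -> fork_pos = 11 + 9 = 20.
Step 4: advance 2 -> fork_pos = 20 + 2 = 22.
Unwound prefix: template[0:22] = AAGGTTGACTTGGAACGGAAAC
Complement it base by base (A<->T, C<->G), keeping left-to-right order:
  [0:5] AAGGT -> TTCCA
  [5:10] TGACT -> ACTGA
  [10:15] TGGAA -> ACCTT
  [15:20] CGGAA -> GCCTT
  [20:22] AC -> TG
Concatenate: TTCCAACTGAACCTTGCCTTTG (length 22; written aligned with the template, i.e. 3'->5').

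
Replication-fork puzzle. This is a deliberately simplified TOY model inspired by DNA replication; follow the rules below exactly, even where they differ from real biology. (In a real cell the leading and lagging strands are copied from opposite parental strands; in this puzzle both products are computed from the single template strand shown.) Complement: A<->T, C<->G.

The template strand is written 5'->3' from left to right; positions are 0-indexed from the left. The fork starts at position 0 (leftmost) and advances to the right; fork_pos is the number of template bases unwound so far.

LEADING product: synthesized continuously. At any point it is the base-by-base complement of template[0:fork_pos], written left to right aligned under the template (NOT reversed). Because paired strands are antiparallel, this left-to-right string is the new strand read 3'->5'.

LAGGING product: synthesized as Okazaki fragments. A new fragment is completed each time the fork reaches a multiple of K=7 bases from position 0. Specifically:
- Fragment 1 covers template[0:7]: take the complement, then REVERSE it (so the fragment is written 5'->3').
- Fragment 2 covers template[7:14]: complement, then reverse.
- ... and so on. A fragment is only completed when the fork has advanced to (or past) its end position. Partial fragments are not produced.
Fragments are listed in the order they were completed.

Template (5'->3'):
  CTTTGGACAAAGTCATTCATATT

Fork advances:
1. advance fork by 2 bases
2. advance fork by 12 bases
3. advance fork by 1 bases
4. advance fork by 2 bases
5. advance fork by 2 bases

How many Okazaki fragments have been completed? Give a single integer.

Answer: 2

Derivation:
Step 1: advance 2 -> fork_pos = 0 + 2 = 2. Next multiple of 7 is 7 (not reached); still 0 fragment(s).
Step 2: advance 12 -> fork_pos = 2 + 12 = 14. Reached multiple(s) of 7: 7, 14 -> fragments 1-2 completed (2 total).
Step 3: advance 1 -> fork_pos = 14 + 1 = 15. Next multiple of 7 is 21 (not reached); still 2 fragment(s).
Step 4: advance 2 -> fork_pos = 15 + 2 = 17. Next multiple of 7 is 21 (not reached); still 2 fragment(s).
Step 5: advance 2 -> fork_pos = 17 + 2 = 19. Next multiple of 7 is 21 (not reached); still 2 fragment(s).
Check: final fork_pos = 19; the multiples of 7 that are <= 19 are 7..14 -> 19 // 7 = 2 completed fragment(s).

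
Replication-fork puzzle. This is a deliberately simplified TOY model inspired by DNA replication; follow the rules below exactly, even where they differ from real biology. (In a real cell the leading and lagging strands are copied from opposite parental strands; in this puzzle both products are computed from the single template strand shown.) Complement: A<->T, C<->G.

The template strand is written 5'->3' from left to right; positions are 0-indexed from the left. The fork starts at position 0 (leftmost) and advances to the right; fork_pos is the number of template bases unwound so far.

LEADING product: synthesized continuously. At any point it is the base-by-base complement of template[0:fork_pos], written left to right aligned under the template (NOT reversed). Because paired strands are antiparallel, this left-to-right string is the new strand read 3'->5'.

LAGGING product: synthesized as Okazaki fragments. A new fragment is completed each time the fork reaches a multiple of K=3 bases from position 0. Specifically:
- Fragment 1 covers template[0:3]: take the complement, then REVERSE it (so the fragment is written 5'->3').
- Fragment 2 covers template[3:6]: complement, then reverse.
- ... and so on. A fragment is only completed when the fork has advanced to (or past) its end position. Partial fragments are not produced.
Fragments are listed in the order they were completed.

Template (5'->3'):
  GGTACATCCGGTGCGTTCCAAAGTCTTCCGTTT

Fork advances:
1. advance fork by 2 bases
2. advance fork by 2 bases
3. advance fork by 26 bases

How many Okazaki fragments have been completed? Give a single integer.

Step 1: advance 2 -> fork_pos = 0 + 2 = 2. Next multiple of 3 is 3 (not reached); still 0 fragment(s).
Step 2: advance 2 -> fork_pos = 2 + 2 = 4. Reached multiple(s) of 3: 3 -> fragment 1 completed (1 total).
Step 3: advance 26 -> fork_pos = 4 + 26 = 30. Reached multiple(s) of 3: 6, 9, 12, 15, 18, 21, 24, 27, 30 -> fragments 2-10 completed (10 total).
Check: final fork_pos = 30; the multiples of 3 that are <= 30 are 3..30 -> 30 // 3 = 10 completed fragment(s).

Answer: 10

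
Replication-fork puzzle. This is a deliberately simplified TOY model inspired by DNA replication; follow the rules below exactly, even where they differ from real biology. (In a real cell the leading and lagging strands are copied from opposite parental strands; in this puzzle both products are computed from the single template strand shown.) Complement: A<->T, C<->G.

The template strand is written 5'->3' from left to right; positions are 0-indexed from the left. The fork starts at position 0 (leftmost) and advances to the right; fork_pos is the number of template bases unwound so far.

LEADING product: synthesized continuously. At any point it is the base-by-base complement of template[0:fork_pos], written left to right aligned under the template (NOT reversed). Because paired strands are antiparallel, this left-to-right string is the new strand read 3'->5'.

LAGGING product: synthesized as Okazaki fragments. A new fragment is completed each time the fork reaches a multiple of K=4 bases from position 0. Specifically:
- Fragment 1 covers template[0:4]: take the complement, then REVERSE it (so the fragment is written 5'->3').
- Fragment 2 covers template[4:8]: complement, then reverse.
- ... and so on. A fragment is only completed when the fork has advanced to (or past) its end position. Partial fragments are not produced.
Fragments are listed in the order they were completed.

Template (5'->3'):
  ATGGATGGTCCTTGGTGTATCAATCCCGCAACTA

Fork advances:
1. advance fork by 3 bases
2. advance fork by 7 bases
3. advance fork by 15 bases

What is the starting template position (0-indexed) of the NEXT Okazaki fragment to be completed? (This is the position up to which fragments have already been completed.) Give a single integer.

Step 1: advance 3 -> fork_pos = 0 + 3 = 3. Next multiple of 4 is 4 (not reached); still 0 fragment(s).
Step 2: advance 7 -> fork_pos = 3 + 7 = 10. Reached multiple(s) of 4: 4, 8 -> fragments 1-2 completed (2 total).
Step 3: advance 15 -> fork_pos = 10 + 15 = 25. Reached multiple(s) of 4: 12, 16, 20, 24 -> fragments 3-6 completed (6 total).
6 fragment(s) completed, covering template[0:24] (6 x 4 = 24). The next fragment, fragment 7, covers template[24:28], so it starts at position 24.

Answer: 24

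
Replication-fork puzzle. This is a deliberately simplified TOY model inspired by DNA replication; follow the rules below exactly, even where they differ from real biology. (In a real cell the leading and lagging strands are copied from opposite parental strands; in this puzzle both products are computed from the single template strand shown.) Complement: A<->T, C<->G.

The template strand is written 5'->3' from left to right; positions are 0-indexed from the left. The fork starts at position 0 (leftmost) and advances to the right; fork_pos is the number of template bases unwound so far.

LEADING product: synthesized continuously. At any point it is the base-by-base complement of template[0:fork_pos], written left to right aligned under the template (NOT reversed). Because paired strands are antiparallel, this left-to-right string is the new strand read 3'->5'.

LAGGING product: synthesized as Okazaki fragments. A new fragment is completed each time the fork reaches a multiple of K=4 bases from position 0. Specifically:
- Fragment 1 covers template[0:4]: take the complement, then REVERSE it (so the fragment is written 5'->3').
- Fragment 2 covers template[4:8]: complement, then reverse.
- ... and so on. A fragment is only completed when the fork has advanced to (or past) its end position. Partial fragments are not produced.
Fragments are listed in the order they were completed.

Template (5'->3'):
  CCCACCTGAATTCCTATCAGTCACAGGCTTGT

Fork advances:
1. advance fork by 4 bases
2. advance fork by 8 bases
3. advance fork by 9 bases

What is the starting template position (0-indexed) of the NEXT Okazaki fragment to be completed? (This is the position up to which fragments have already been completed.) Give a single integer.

Answer: 20

Derivation:
Step 1: advance 4 -> fork_pos = 0 + 4 = 4. Reached multiple(s) of 4: 4 -> fragment 1 completed (1 total).
Step 2: advance 8 -> fork_pos = 4 + 8 = 12. Reached multiple(s) of 4: 8, 12 -> fragments 2-3 completed (3 total).
Step 3: advance 9 -> fork_pos = 12 + 9 = 21. Reached multiple(s) of 4: 16, 20 -> fragments 4-5 completed (5 total).
5 fragment(s) completed, covering template[0:20] (5 x 4 = 20). The next fragment, fragment 6, covers template[20:24], so it starts at position 20.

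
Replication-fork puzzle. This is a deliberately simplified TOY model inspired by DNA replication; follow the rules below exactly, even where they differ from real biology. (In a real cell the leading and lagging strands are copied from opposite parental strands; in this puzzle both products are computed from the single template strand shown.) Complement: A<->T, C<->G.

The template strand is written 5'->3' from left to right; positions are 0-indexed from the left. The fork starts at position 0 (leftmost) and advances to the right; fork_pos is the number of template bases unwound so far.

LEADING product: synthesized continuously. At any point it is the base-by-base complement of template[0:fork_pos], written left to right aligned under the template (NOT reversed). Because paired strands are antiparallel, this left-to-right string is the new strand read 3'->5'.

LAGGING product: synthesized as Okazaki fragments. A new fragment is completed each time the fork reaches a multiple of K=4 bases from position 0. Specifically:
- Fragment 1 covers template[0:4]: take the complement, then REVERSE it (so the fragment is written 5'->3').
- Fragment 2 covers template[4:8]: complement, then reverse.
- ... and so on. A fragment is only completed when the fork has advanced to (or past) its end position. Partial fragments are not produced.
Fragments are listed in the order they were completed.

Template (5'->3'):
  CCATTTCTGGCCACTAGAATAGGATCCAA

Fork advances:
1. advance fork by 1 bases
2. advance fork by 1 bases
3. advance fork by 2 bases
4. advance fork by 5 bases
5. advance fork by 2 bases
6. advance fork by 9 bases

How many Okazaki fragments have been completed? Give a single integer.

Step 1: advance 1 -> fork_pos = 0 + 1 = 1. Next multiple of 4 is 4 (not reached); still 0 fragment(s).
Step 2: advance 1 -> fork_pos = 1 + 1 = 2. Next multiple of 4 is 4 (not reached); still 0 fragment(s).
Step 3: advance 2 -> fork_pos = 2 + 2 = 4. Reached multiple(s) of 4: 4 -> fragment 1 completed (1 total).
Step 4: advance 5 -> fork_pos = 4 + 5 = 9. Reached multiple(s) of 4: 8 -> fragment 2 completed (2 total).
Step 5: advance 2 -> fork_pos = 9 + 2 = 11. Next multiple of 4 is 12 (not reached); still 2 fragment(s).
Step 6: advance 9 -> fork_pos = 11 + 9 = 20. Reached multiple(s) of 4: 12, 16, 20 -> fragments 3-5 completed (5 total).
Check: final fork_pos = 20; the multiples of 4 that are <= 20 are 4..20 -> 20 // 4 = 5 completed fragment(s).

Answer: 5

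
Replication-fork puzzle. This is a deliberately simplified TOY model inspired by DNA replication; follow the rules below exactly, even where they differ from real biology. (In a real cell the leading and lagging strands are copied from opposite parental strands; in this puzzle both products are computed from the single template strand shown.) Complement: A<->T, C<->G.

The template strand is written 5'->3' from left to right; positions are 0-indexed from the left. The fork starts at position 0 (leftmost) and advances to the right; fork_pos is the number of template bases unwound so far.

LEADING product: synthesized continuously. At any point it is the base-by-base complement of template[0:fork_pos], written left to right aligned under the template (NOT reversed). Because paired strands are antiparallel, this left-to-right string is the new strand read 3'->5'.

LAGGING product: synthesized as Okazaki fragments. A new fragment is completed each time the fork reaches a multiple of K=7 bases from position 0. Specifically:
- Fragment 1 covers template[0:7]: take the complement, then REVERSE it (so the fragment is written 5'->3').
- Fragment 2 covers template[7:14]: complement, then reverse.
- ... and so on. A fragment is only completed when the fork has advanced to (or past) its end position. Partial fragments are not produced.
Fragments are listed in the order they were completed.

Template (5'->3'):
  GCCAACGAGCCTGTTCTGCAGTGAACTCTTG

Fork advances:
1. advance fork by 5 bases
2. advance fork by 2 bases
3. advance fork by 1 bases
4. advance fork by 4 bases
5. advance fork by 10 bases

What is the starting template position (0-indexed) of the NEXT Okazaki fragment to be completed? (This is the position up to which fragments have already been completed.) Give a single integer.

Answer: 21

Derivation:
Step 1: advance 5 -> fork_pos = 0 + 5 = 5. Next multiple of 7 is 7 (not reached); still 0 fragment(s).
Step 2: advance 2 -> fork_pos = 5 + 2 = 7. Reached multiple(s) of 7: 7 -> fragment 1 completed (1 total).
Step 3: advance 1 -> fork_pos = 7 + 1 = 8. Next multiple of 7 is 14 (not reached); still 1 fragment(s).
Step 4: advance 4 -> fork_pos = 8 + 4 = 12. Next multiple of 7 is 14 (not reached); still 1 fragment(s).
Step 5: advance 10 -> fork_pos = 12 + 10 = 22. Reached multiple(s) of 7: 14, 21 -> fragments 2-3 completed (3 total).
3 fragment(s) completed, covering template[0:21] (3 x 7 = 21). The next fragment, fragment 4, covers template[21:28], so it starts at position 21.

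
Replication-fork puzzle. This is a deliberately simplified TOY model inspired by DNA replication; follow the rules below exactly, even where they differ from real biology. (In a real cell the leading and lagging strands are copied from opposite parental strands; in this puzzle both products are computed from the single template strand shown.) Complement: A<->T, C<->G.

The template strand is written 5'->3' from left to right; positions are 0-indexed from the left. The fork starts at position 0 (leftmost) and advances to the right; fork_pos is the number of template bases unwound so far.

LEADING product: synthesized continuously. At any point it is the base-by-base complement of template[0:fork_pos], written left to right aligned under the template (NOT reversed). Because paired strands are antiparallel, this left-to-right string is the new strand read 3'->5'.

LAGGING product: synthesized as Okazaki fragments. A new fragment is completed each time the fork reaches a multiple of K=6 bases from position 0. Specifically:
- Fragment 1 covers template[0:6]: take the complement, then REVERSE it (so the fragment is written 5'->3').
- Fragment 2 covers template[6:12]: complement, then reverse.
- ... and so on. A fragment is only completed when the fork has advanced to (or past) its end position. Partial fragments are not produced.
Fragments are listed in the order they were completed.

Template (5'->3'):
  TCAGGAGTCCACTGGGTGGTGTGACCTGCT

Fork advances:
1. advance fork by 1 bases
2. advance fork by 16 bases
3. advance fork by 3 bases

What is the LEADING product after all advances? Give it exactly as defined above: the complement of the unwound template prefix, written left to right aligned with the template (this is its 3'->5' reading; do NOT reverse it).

Answer: AGTCCTCAGGTGACCCACCA

Derivation:
Step 1: advance 1 -> fork_pos = 0 + 1 = 1.
Step 2: advance 16 -> fork_pos = 1 + 16 = 17.
Step 3: advance 3 -> fork_pos = 17 + 3 = 20.
Unwound prefix: template[0:20] = TCAGGAGTCCACTGGGTGGT
Complement it base by base (A<->T, C<->G), keeping left-to-right order:
  [0:5] TCAGG -> AGTCC
  [5:10] AGTCC -> TCAGG
  [10:15] ACTGG -> TGACC
  [15:20] GTGGT -> CACCA
Concatenate: AGTCCTCAGGTGACCCACCA (length 20; written aligned with the template, i.e. 3'->5').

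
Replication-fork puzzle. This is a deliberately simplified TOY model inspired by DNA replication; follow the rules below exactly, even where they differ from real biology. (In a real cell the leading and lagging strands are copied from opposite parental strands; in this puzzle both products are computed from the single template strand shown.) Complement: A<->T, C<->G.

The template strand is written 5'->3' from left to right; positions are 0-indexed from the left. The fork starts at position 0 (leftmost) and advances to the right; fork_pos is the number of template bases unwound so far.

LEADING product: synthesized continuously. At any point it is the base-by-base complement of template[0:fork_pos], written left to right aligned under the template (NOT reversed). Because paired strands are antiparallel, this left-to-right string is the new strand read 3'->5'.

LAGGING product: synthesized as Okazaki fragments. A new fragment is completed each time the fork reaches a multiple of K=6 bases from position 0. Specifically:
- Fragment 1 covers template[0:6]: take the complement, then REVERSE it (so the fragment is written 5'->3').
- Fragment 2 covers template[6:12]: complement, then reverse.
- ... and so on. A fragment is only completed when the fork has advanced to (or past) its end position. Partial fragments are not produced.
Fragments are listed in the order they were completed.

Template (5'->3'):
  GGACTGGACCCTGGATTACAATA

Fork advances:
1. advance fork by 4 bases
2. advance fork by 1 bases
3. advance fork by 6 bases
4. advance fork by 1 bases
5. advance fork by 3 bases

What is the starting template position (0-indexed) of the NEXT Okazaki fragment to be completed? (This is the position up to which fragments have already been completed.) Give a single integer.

Answer: 12

Derivation:
Step 1: advance 4 -> fork_pos = 0 + 4 = 4. Next multiple of 6 is 6 (not reached); still 0 fragment(s).
Step 2: advance 1 -> fork_pos = 4 + 1 = 5. Next multiple of 6 is 6 (not reached); still 0 fragment(s).
Step 3: advance 6 -> fork_pos = 5 + 6 = 11. Reached multiple(s) of 6: 6 -> fragment 1 completed (1 total).
Step 4: advance 1 -> fork_pos = 11 + 1 = 12. Reached multiple(s) of 6: 12 -> fragment 2 completed (2 total).
Step 5: advance 3 -> fork_pos = 12 + 3 = 15. Next multiple of 6 is 18 (not reached); still 2 fragment(s).
2 fragment(s) completed, covering template[0:12] (2 x 6 = 12). The next fragment, fragment 3, covers template[12:18], so it starts at position 12.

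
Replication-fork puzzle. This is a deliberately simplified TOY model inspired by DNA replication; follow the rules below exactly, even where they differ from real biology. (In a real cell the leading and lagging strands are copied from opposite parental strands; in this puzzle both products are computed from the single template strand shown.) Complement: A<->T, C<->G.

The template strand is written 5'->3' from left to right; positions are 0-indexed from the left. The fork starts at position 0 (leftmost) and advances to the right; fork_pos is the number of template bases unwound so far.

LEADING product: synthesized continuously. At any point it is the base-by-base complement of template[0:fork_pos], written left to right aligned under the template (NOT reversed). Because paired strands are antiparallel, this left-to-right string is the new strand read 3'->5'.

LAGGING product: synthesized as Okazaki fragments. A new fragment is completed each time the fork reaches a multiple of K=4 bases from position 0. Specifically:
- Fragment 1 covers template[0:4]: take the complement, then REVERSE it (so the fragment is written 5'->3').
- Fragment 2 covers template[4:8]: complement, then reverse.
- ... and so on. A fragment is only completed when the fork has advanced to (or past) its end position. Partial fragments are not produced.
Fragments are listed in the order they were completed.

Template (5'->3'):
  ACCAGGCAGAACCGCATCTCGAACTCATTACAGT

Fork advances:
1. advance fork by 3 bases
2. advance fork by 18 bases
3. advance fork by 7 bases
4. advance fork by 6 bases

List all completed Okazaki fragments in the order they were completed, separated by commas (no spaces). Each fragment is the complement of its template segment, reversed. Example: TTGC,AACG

Answer: TGGT,TGCC,GTTC,TGCG,GAGA,GTTC,ATGA,TGTA

Derivation:
Step 1: advance 3 -> fork_pos = 0 + 3 = 3. Next multiple of 4 is 4 (not reached); still 0 fragment(s).
Step 2: advance 18 -> fork_pos = 3 + 18 = 21. Reached multiple(s) of 4: 4, 8, 12, 16, 20 -> fragments 1-5 completed (5 total).
Step 3: advance 7 -> fork_pos = 21 + 7 = 28. Reached multiple(s) of 4: 24, 28 -> fragments 6-7 completed (7 total).
Step 4: advance 6 -> fork_pos = 28 + 6 = 34. Reached multiple(s) of 4: 32 -> fragment 8 completed (8 total).
Final fork_pos = 34, so 8 fragment(s) are complete. Build each: template segment -> complement -> reverse.
Fragment 1: template[0:4] = ACCA -> complement TGGT -> reversed TGGT
Fragment 2: template[4:8] = GGCA -> complement CCGT -> reversed TGCC
Fragment 3: template[8:12] = GAAC -> complement CTTG -> reversed GTTC
Fragment 4: template[12:16] = CGCA -> complement GCGT -> reversed TGCG
Fragment 5: template[16:20] = TCTC -> complement AGAG -> reversed GAGA
Fragment 6: template[20:24] = GAAC -> complement CTTG -> reversed GTTC
Fragment 7: template[24:28] = TCAT -> complement AGTA -> reversed ATGA
Fragment 8: template[28:32] = TACA -> complement ATGT -> reversed TGTA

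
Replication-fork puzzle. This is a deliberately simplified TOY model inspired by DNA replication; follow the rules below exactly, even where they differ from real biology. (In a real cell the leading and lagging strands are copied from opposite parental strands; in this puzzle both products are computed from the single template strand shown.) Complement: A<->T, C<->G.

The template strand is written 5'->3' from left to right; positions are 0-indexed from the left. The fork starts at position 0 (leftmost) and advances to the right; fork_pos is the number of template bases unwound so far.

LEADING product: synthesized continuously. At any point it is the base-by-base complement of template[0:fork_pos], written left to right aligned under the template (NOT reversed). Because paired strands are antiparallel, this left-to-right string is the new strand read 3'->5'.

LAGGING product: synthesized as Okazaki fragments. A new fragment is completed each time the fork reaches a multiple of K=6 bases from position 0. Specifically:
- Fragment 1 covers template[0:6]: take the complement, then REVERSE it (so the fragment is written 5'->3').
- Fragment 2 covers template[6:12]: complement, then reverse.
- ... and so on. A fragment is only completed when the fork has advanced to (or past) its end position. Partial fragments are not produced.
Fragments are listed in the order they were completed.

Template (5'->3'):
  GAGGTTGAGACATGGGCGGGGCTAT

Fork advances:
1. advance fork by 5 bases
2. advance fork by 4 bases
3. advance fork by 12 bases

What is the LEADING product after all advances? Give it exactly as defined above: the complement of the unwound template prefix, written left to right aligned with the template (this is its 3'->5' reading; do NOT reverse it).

Step 1: advance 5 -> fork_pos = 0 + 5 = 5.
Step 2: advance 4 -> fork_pos = 5 + 4 = 9.
Step 3: advance 12 -> fork_pos = 9 + 12 = 21.
Unwound prefix: template[0:21] = GAGGTTGAGACATGGGCGGGG
Complement it base by base (A<->T, C<->G), keeping left-to-right order:
  [0:5] GAGGT -> CTCCA
  [5:10] TGAGA -> ACTCT
  [10:15] CATGG -> GTACC
  [15:20] GCGGG -> CGCCC
  [20:21] G -> C
Concatenate: CTCCAACTCTGTACCCGCCCC (length 21; written aligned with the template, i.e. 3'->5').

Answer: CTCCAACTCTGTACCCGCCCC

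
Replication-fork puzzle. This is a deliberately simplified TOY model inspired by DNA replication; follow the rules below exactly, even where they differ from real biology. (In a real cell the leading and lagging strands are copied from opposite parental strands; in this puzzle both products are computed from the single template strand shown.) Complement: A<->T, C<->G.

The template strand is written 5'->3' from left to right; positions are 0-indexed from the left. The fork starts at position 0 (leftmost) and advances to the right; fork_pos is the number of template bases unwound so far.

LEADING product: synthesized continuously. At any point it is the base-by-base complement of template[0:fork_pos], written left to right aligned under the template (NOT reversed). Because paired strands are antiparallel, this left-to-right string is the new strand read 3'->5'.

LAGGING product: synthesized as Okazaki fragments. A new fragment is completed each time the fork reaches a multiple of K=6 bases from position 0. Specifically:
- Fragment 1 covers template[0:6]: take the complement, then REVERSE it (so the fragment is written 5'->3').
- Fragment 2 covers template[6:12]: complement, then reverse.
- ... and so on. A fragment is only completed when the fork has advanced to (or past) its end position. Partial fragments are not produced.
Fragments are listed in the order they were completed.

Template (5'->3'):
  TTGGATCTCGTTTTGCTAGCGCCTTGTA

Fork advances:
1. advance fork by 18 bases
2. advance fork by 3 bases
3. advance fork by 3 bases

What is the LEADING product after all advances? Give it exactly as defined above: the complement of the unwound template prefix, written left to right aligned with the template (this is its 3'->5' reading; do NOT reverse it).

Answer: AACCTAGAGCAAAACGATCGCGGA

Derivation:
Step 1: advance 18 -> fork_pos = 0 + 18 = 18.
Step 2: advance 3 -> fork_pos = 18 + 3 = 21.
Step 3: advance 3 -> fork_pos = 21 + 3 = 24.
Unwound prefix: template[0:24] = TTGGATCTCGTTTTGCTAGCGCCT
Complement it base by base (A<->T, C<->G), keeping left-to-right order:
  [0:5] TTGGA -> AACCT
  [5:10] TCTCG -> AGAGC
  [10:15] TTTTG -> AAAAC
  [15:20] CTAGC -> GATCG
  [20:24] GCCT -> CGGA
Concatenate: AACCTAGAGCAAAACGATCGCGGA (length 24; written aligned with the template, i.e. 3'->5').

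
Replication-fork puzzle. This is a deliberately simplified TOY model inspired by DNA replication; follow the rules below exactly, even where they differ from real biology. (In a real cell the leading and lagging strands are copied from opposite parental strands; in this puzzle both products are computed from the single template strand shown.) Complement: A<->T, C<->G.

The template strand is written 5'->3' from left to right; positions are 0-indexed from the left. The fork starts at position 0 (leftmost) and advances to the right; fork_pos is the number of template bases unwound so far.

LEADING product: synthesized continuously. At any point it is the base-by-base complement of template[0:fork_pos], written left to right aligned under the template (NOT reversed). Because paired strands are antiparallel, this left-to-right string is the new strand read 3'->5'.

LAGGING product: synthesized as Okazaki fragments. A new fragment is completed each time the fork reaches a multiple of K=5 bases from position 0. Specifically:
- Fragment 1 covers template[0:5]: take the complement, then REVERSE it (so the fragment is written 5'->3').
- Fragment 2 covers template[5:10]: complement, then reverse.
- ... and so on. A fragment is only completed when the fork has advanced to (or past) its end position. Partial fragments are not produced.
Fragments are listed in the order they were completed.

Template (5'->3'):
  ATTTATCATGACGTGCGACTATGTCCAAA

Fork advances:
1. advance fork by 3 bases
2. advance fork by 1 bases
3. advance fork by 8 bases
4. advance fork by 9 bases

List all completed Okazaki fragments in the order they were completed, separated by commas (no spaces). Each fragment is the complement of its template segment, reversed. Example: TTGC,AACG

Answer: TAAAT,CATGA,CACGT,AGTCG

Derivation:
Step 1: advance 3 -> fork_pos = 0 + 3 = 3. Next multiple of 5 is 5 (not reached); still 0 fragment(s).
Step 2: advance 1 -> fork_pos = 3 + 1 = 4. Next multiple of 5 is 5 (not reached); still 0 fragment(s).
Step 3: advance 8 -> fork_pos = 4 + 8 = 12. Reached multiple(s) of 5: 5, 10 -> fragments 1-2 completed (2 total).
Step 4: advance 9 -> fork_pos = 12 + 9 = 21. Reached multiple(s) of 5: 15, 20 -> fragments 3-4 completed (4 total).
Final fork_pos = 21, so 4 fragment(s) are complete. Build each: template segment -> complement -> reverse.
Fragment 1: template[0:5] = ATTTA -> complement TAAAT -> reversed TAAAT
Fragment 2: template[5:10] = TCATG -> complement AGTAC -> reversed CATGA
Fragment 3: template[10:15] = ACGTG -> complement TGCAC -> reversed CACGT
Fragment 4: template[15:20] = CGACT -> complement GCTGA -> reversed AGTCG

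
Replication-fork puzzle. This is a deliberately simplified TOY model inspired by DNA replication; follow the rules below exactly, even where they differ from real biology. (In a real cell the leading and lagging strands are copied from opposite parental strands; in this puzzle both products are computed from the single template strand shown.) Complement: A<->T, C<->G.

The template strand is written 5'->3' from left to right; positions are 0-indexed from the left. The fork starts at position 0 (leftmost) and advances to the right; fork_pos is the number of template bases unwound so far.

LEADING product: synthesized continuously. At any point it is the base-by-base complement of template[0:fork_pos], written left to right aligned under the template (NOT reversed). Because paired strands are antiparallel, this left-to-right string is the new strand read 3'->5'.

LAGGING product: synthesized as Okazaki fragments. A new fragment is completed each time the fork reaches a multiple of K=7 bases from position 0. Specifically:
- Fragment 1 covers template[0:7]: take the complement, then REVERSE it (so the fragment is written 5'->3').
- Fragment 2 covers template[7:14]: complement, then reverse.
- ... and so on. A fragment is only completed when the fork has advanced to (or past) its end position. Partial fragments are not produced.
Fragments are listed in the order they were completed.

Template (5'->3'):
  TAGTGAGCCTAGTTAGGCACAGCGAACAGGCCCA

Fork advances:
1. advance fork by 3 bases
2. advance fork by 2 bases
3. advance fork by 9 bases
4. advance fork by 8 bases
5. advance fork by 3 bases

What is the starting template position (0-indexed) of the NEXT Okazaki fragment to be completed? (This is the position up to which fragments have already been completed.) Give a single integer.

Answer: 21

Derivation:
Step 1: advance 3 -> fork_pos = 0 + 3 = 3. Next multiple of 7 is 7 (not reached); still 0 fragment(s).
Step 2: advance 2 -> fork_pos = 3 + 2 = 5. Next multiple of 7 is 7 (not reached); still 0 fragment(s).
Step 3: advance 9 -> fork_pos = 5 + 9 = 14. Reached multiple(s) of 7: 7, 14 -> fragments 1-2 completed (2 total).
Step 4: advance 8 -> fork_pos = 14 + 8 = 22. Reached multiple(s) of 7: 21 -> fragment 3 completed (3 total).
Step 5: advance 3 -> fork_pos = 22 + 3 = 25. Next multiple of 7 is 28 (not reached); still 3 fragment(s).
3 fragment(s) completed, covering template[0:21] (3 x 7 = 21). The next fragment, fragment 4, covers template[21:28], so it starts at position 21.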